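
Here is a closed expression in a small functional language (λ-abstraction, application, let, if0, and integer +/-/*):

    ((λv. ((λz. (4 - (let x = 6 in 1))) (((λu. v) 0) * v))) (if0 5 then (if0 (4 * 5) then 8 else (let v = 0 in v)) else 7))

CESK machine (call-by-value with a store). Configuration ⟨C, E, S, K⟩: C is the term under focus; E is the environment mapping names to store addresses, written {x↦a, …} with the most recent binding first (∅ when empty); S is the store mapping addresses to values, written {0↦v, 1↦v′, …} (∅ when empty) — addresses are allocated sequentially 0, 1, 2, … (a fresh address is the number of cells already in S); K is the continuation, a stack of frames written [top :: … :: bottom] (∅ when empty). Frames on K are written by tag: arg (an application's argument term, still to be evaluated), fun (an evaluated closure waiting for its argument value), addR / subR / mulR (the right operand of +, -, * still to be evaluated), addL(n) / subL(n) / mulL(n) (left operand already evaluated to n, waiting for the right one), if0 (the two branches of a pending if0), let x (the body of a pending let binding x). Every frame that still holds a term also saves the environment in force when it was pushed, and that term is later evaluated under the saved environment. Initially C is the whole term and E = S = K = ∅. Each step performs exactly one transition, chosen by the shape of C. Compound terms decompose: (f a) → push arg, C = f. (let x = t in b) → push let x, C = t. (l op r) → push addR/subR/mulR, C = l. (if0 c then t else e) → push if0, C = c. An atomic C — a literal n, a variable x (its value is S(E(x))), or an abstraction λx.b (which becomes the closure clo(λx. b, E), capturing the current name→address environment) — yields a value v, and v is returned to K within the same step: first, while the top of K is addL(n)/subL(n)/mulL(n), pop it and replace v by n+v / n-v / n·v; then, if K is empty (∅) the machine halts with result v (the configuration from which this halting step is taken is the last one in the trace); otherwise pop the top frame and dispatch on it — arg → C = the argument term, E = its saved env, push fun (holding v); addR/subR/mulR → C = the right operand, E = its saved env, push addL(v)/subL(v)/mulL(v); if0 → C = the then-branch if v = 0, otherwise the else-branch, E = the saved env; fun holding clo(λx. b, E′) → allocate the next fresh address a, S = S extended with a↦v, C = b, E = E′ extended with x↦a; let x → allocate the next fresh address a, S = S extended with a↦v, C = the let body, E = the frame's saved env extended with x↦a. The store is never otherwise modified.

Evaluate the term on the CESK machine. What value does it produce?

Answer: 3

Machine steps:
0. ⟨C=((λv. ((λz. (4 - (let x = 6 in 1))) (((λu. v) 0) * v))) (if0 5 then (if0 (4 * 5) then 8 else (let v = 0 in v)) else 7)); E=∅; S=∅; K=∅⟩
1. ⟨C=(λv. ((λz. (4 - (let x = 6 in 1))) (((λu. v) 0) * v))); E=∅; S=∅; K=[arg]⟩
2. ⟨C=(if0 5 then (if0 (4 * 5) then 8 else (let v = 0 in v)) else 7); E=∅; S=∅; K=[fun]⟩
3. ⟨C=5; E=∅; S=∅; K=[if0 :: fun]⟩
4. ⟨C=7; E=∅; S=∅; K=[fun]⟩
5. ⟨C=((λz. (4 - (let x = 6 in 1))) (((λu. v) 0) * v)); E={v↦0}; S={0↦7}; K=∅⟩
6. ⟨C=(λz. (4 - (let x = 6 in 1))); E={v↦0}; S={0↦7}; K=[arg]⟩
7. ⟨C=(((λu. v) 0) * v); E={v↦0}; S={0↦7}; K=[fun]⟩
8. ⟨C=((λu. v) 0); E={v↦0}; S={0↦7}; K=[mulR :: fun]⟩
9. ⟨C=(λu. v); E={v↦0}; S={0↦7}; K=[arg :: mulR :: fun]⟩
10. ⟨C=0; E={v↦0}; S={0↦7}; K=[fun :: mulR :: fun]⟩
11. ⟨C=v; E={u↦1, v↦0}; S={0↦7, 1↦0}; K=[mulR :: fun]⟩
12. ⟨C=v; E={v↦0}; S={0↦7, 1↦0}; K=[mulL(7) :: fun]⟩
13. ⟨C=(4 - (let x = 6 in 1)); E={z↦2, v↦0}; S={0↦7, 1↦0, 2↦49}; K=∅⟩
14. ⟨C=4; E={z↦2, v↦0}; S={0↦7, 1↦0, 2↦49}; K=[subR]⟩
15. ⟨C=(let x = 6 in 1); E={z↦2, v↦0}; S={0↦7, 1↦0, 2↦49}; K=[subL(4)]⟩
16. ⟨C=6; E={z↦2, v↦0}; S={0↦7, 1↦0, 2↦49}; K=[let x :: subL(4)]⟩
17. ⟨C=1; E={x↦3, z↦2, v↦0}; S={0↦7, 1↦0, 2↦49, 3↦6}; K=[subL(4)]⟩
→ final value 3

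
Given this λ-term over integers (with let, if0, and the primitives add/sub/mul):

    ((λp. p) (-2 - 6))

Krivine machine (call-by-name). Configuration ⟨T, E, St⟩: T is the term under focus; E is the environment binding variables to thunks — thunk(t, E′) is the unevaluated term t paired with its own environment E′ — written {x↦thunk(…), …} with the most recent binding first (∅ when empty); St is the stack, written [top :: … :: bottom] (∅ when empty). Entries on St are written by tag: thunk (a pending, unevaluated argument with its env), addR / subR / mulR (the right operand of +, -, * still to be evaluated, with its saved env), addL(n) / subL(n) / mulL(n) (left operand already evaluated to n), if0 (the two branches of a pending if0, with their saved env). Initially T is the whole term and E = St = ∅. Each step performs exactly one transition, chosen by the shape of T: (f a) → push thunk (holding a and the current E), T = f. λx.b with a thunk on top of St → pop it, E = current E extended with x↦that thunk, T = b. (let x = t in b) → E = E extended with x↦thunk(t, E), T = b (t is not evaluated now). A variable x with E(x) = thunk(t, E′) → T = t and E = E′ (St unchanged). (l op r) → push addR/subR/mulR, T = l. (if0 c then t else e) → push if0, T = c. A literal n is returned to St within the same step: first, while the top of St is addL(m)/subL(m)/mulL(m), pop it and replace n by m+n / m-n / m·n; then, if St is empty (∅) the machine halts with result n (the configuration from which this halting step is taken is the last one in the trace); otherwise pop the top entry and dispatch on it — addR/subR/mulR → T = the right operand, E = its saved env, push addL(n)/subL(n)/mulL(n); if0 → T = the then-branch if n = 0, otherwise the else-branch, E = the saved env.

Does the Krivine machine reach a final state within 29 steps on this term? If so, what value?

Answer: -8

Machine steps:
[0] [T=((λp. p) (-2 - 6)) | E=∅ | St=∅]
[1] [T=(λp. p) | E=∅ | St=[thunk]]
[2] [T=p | E={p↦thunk((-2 - 6), ∅)} | St=∅]
[3] [T=(-2 - 6) | E=∅ | St=∅]
[4] [T=-2 | E=∅ | St=[subR]]
[5] [T=6 | E=∅ | St=[subL(-2)]]
→ final value -8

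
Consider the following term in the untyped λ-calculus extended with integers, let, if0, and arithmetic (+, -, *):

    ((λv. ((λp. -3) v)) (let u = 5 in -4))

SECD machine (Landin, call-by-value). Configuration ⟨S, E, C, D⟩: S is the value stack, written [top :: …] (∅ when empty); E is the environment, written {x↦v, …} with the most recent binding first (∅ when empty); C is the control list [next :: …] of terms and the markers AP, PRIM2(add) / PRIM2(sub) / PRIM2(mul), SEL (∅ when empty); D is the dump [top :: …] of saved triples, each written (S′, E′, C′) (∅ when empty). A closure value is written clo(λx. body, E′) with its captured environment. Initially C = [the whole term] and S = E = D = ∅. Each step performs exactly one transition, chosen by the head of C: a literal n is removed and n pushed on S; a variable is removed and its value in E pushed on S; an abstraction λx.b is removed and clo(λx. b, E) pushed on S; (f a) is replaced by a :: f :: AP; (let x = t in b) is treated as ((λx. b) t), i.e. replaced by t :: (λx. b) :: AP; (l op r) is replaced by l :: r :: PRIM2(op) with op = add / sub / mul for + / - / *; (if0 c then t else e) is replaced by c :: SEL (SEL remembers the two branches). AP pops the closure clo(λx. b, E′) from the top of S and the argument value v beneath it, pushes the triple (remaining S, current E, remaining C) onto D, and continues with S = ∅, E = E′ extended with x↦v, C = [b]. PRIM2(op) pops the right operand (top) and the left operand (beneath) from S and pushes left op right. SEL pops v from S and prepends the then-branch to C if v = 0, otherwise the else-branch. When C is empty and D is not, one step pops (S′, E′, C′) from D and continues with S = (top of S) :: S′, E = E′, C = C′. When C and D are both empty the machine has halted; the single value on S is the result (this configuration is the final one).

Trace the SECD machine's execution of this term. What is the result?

Answer: -3

Derivation:
t=0: <S=∅, E=∅, C=[((λv. ((λp. -3) v)) (let u = 5 in -4))], D=∅>
t=1: <S=∅, E=∅, C=[(let u = 5 in -4) :: (λv. ((λp. -3) v)) :: AP], D=∅>
t=2: <S=∅, E=∅, C=[5 :: (λu. -4) :: AP :: (λv. ((λp. -3) v)) :: AP], D=∅>
t=3: <S=[5], E=∅, C=[(λu. -4) :: AP :: (λv. ((λp. -3) v)) :: AP], D=∅>
t=4: <S=[clo(λu. -4, ∅) :: 5], E=∅, C=[AP :: (λv. ((λp. -3) v)) :: AP], D=∅>
t=5: <S=∅, E={u↦5}, C=[-4], D=[(∅, ∅, [(λv. ((λp. -3) v)) :: AP])]>
t=6: <S=[-4], E={u↦5}, C=∅, D=[(∅, ∅, [(λv. ((λp. -3) v)) :: AP])]>
t=7: <S=[-4], E=∅, C=[(λv. ((λp. -3) v)) :: AP], D=∅>
t=8: <S=[clo(λv. ((λp. -3) v), ∅) :: -4], E=∅, C=[AP], D=∅>
t=9: <S=∅, E={v↦-4}, C=[((λp. -3) v)], D=[(∅, ∅, ∅)]>
t=10: <S=∅, E={v↦-4}, C=[v :: (λp. -3) :: AP], D=[(∅, ∅, ∅)]>
t=11: <S=[-4], E={v↦-4}, C=[(λp. -3) :: AP], D=[(∅, ∅, ∅)]>
t=12: <S=[clo(λp. -3, {v↦-4}) :: -4], E={v↦-4}, C=[AP], D=[(∅, ∅, ∅)]>
t=13: <S=∅, E={p↦-4, v↦-4}, C=[-3], D=[(∅, {v↦-4}, ∅) :: (∅, ∅, ∅)]>
t=14: <S=[-3], E={p↦-4, v↦-4}, C=∅, D=[(∅, {v↦-4}, ∅) :: (∅, ∅, ∅)]>
t=15: <S=[-3], E={v↦-4}, C=∅, D=[(∅, ∅, ∅)]>
t=16: <S=[-3], E=∅, C=∅, D=∅>
→ final value -3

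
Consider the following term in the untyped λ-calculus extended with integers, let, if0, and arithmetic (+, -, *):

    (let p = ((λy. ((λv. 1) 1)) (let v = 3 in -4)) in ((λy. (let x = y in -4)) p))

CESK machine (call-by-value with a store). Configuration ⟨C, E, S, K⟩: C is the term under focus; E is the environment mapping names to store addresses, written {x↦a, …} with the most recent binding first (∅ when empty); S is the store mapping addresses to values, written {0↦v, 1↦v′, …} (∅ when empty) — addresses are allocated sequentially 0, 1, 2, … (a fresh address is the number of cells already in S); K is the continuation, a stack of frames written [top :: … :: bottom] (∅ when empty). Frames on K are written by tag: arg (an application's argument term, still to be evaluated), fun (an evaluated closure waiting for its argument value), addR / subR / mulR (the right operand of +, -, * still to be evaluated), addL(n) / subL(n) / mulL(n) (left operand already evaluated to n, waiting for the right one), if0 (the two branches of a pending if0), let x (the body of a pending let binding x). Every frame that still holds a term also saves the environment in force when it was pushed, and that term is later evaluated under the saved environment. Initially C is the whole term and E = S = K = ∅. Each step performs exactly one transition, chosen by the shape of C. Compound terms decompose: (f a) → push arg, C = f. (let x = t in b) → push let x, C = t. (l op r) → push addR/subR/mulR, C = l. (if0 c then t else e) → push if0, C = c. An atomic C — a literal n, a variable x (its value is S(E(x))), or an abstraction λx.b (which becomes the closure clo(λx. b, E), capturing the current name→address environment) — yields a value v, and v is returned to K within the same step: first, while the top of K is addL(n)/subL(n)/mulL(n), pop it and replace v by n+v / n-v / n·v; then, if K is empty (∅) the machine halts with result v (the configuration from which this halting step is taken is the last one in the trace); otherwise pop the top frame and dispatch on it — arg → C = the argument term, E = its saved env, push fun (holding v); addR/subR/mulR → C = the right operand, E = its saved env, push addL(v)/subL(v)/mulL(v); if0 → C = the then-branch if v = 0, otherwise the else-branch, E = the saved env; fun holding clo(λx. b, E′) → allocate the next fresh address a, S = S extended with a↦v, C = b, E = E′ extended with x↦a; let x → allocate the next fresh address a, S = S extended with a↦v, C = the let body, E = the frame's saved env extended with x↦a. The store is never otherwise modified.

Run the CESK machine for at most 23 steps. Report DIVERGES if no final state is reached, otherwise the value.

Answer: -4

Machine steps:
step 0: [C=(let p = ((λy. ((λv. 1) 1)) (let v = 3 in -4)) in ((λy. (let x = y in -4)) p)) | E=∅ | S=∅ | K=∅]
step 1: [C=((λy. ((λv. 1) 1)) (let v = 3 in -4)) | E=∅ | S=∅ | K=[let p]]
step 2: [C=(λy. ((λv. 1) 1)) | E=∅ | S=∅ | K=[arg :: let p]]
step 3: [C=(let v = 3 in -4) | E=∅ | S=∅ | K=[fun :: let p]]
step 4: [C=3 | E=∅ | S=∅ | K=[let v :: fun :: let p]]
step 5: [C=-4 | E={v↦0} | S={0↦3} | K=[fun :: let p]]
step 6: [C=((λv. 1) 1) | E={y↦1} | S={0↦3, 1↦-4} | K=[let p]]
step 7: [C=(λv. 1) | E={y↦1} | S={0↦3, 1↦-4} | K=[arg :: let p]]
step 8: [C=1 | E={y↦1} | S={0↦3, 1↦-4} | K=[fun :: let p]]
step 9: [C=1 | E={v↦2, y↦1} | S={0↦3, 1↦-4, 2↦1} | K=[let p]]
step 10: [C=((λy. (let x = y in -4)) p) | E={p↦3} | S={0↦3, 1↦-4, 2↦1, 3↦1} | K=∅]
step 11: [C=(λy. (let x = y in -4)) | E={p↦3} | S={0↦3, 1↦-4, 2↦1, 3↦1} | K=[arg]]
step 12: [C=p | E={p↦3} | S={0↦3, 1↦-4, 2↦1, 3↦1} | K=[fun]]
step 13: [C=(let x = y in -4) | E={y↦4, p↦3} | S={0↦3, 1↦-4, 2↦1, 3↦1, 4↦1} | K=∅]
step 14: [C=y | E={y↦4, p↦3} | S={0↦3, 1↦-4, 2↦1, 3↦1, 4↦1} | K=[let x]]
step 15: [C=-4 | E={x↦5, y↦4, p↦3} | S={0↦3, 1↦-4, 2↦1, 3↦1, 4↦1, 5↦1} | K=∅]
→ final value -4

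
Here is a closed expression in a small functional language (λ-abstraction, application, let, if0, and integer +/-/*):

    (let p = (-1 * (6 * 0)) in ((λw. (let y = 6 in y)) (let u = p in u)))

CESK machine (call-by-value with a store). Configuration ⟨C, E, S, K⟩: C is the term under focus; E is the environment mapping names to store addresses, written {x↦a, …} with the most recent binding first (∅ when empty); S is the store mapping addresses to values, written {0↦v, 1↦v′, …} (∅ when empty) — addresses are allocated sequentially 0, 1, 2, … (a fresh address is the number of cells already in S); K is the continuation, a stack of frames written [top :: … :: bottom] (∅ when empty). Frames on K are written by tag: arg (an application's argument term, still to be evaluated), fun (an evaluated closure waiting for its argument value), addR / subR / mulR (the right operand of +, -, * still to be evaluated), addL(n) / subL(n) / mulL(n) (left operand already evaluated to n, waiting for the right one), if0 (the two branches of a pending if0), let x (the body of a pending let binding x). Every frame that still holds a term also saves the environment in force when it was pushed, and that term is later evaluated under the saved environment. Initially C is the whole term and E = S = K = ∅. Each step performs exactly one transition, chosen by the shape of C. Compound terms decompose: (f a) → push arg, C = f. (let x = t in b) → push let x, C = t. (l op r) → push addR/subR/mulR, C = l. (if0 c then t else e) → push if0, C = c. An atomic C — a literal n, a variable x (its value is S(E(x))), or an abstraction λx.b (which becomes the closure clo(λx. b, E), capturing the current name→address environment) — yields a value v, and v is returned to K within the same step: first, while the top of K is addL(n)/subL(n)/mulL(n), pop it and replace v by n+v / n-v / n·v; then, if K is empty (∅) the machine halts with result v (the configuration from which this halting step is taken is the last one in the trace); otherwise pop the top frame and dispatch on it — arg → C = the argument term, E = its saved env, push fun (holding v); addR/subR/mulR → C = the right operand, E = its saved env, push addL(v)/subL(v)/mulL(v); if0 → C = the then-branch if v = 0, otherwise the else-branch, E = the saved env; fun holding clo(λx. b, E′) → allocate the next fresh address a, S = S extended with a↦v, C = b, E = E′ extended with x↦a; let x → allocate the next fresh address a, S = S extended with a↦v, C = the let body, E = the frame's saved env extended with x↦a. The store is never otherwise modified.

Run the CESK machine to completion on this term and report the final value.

Answer: 6

Execution trace:
step 0: [C=(let p = (-1 * (6 * 0)) in ((λw. (let y = 6 in y)) (let u = p in u))) | E=∅ | S=∅ | K=∅]
step 1: [C=(-1 * (6 * 0)) | E=∅ | S=∅ | K=[let p]]
step 2: [C=-1 | E=∅ | S=∅ | K=[mulR :: let p]]
step 3: [C=(6 * 0) | E=∅ | S=∅ | K=[mulL(-1) :: let p]]
step 4: [C=6 | E=∅ | S=∅ | K=[mulR :: mulL(-1) :: let p]]
step 5: [C=0 | E=∅ | S=∅ | K=[mulL(6) :: mulL(-1) :: let p]]
step 6: [C=((λw. (let y = 6 in y)) (let u = p in u)) | E={p↦0} | S={0↦0} | K=∅]
step 7: [C=(λw. (let y = 6 in y)) | E={p↦0} | S={0↦0} | K=[arg]]
step 8: [C=(let u = p in u) | E={p↦0} | S={0↦0} | K=[fun]]
step 9: [C=p | E={p↦0} | S={0↦0} | K=[let u :: fun]]
step 10: [C=u | E={u↦1, p↦0} | S={0↦0, 1↦0} | K=[fun]]
step 11: [C=(let y = 6 in y) | E={w↦2, p↦0} | S={0↦0, 1↦0, 2↦0} | K=∅]
step 12: [C=6 | E={w↦2, p↦0} | S={0↦0, 1↦0, 2↦0} | K=[let y]]
step 13: [C=y | E={y↦3, w↦2, p↦0} | S={0↦0, 1↦0, 2↦0, 3↦6} | K=∅]
→ final value 6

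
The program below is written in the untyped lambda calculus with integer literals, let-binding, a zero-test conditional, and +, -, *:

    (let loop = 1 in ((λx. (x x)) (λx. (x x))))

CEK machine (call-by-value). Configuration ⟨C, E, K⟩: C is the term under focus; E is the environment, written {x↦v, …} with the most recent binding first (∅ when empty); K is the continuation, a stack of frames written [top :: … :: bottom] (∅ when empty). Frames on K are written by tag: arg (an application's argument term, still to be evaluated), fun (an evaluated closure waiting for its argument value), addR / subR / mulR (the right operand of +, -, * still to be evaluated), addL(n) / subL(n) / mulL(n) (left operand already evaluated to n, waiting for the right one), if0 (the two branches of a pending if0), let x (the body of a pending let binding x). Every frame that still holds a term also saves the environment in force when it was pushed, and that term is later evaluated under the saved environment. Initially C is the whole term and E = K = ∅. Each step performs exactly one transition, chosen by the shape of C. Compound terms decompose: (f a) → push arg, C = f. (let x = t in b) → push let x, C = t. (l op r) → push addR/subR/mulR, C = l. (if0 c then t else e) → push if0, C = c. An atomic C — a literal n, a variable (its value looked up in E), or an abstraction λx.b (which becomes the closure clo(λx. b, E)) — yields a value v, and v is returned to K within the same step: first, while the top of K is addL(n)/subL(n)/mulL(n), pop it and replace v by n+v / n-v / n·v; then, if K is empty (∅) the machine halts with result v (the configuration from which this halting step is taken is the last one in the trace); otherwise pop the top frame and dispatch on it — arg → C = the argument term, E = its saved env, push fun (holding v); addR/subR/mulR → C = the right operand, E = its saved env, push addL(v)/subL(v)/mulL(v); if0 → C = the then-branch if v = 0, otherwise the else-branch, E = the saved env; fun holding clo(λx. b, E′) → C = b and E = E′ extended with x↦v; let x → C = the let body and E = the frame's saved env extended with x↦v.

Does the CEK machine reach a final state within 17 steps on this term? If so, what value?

Answer: DIVERGES (no final state within 17 steps)

Execution trace:
step 0: ⟨C=(let loop = 1 in ((λx. (x x)) (λx. (x x)))); E=∅; K=∅⟩
step 1: ⟨C=1; E=∅; K=[let loop]⟩
step 2: ⟨C=((λx. (x x)) (λx. (x x))); E={loop↦1}; K=∅⟩
step 3: ⟨C=(λx. (x x)); E={loop↦1}; K=[arg]⟩
step 4: ⟨C=(λx. (x x)); E={loop↦1}; K=[fun]⟩
step 5: ⟨C=(x x); E={x↦clo(λx. (x x), {loop↦1}), loop↦1}; K=∅⟩
step 6: ⟨C=x; E={x↦clo(λx. (x x), {loop↦1}), loop↦1}; K=[arg]⟩
step 7: ⟨C=x; E={x↦clo(λx. (x x), {loop↦1}), loop↦1}; K=[fun]⟩
… configuration repeats with period 3 (steps 5–7 recur indefinitely) …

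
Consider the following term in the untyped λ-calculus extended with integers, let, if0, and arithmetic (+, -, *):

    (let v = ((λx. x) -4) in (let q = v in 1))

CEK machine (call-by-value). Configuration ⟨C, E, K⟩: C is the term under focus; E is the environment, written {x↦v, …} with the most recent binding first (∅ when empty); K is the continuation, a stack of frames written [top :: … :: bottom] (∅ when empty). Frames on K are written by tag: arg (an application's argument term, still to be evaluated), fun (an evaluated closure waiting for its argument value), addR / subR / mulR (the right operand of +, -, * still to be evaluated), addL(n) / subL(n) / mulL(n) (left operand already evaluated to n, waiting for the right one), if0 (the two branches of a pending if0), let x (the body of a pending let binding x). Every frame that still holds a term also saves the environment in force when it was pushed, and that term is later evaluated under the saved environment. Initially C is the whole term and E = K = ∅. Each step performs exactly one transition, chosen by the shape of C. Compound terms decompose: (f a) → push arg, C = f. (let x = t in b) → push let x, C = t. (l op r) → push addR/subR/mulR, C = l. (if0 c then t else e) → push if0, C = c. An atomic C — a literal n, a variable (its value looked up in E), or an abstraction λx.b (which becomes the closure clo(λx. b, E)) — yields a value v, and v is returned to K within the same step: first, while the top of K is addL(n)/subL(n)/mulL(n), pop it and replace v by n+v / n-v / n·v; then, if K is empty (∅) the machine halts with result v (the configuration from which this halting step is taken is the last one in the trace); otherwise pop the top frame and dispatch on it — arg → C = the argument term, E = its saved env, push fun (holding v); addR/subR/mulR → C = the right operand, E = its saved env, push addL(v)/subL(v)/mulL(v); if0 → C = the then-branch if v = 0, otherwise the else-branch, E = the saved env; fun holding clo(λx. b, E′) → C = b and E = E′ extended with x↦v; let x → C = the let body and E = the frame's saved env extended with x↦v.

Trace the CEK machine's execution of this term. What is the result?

t=0: ⟨C=(let v = ((λx. x) -4) in (let q = v in 1)); E=∅; K=∅⟩
t=1: ⟨C=((λx. x) -4); E=∅; K=[let v]⟩
t=2: ⟨C=(λx. x); E=∅; K=[arg :: let v]⟩
t=3: ⟨C=-4; E=∅; K=[fun :: let v]⟩
t=4: ⟨C=x; E={x↦-4}; K=[let v]⟩
t=5: ⟨C=(let q = v in 1); E={v↦-4}; K=∅⟩
t=6: ⟨C=v; E={v↦-4}; K=[let q]⟩
t=7: ⟨C=1; E={q↦-4, v↦-4}; K=∅⟩
→ final value 1

Answer: 1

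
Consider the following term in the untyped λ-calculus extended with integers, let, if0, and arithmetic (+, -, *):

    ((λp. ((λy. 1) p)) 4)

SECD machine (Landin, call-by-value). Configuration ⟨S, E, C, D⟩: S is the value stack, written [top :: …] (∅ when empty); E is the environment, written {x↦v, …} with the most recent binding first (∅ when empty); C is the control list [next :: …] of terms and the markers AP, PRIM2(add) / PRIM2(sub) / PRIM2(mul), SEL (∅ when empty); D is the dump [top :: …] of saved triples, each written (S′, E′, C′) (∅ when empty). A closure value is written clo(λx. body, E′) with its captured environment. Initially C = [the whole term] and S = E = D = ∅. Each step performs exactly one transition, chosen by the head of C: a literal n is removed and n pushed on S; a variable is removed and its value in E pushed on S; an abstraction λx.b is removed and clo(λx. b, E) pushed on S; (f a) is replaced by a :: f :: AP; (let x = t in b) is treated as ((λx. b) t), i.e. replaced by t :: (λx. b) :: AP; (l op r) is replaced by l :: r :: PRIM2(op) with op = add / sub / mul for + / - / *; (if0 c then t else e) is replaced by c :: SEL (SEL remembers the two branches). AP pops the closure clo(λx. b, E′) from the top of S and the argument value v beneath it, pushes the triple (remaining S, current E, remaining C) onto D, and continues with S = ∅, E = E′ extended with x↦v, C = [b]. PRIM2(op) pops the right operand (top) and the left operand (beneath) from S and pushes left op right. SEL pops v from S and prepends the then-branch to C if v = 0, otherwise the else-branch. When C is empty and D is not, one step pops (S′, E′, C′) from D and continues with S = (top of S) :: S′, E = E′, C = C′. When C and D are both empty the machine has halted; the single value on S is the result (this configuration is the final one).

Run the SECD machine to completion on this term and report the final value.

[0] <S=∅, E=∅, C=[((λp. ((λy. 1) p)) 4)], D=∅>
[1] <S=∅, E=∅, C=[4 :: (λp. ((λy. 1) p)) :: AP], D=∅>
[2] <S=[4], E=∅, C=[(λp. ((λy. 1) p)) :: AP], D=∅>
[3] <S=[clo(λp. ((λy. 1) p), ∅) :: 4], E=∅, C=[AP], D=∅>
[4] <S=∅, E={p↦4}, C=[((λy. 1) p)], D=[(∅, ∅, ∅)]>
[5] <S=∅, E={p↦4}, C=[p :: (λy. 1) :: AP], D=[(∅, ∅, ∅)]>
[6] <S=[4], E={p↦4}, C=[(λy. 1) :: AP], D=[(∅, ∅, ∅)]>
[7] <S=[clo(λy. 1, {p↦4}) :: 4], E={p↦4}, C=[AP], D=[(∅, ∅, ∅)]>
[8] <S=∅, E={y↦4, p↦4}, C=[1], D=[(∅, {p↦4}, ∅) :: (∅, ∅, ∅)]>
[9] <S=[1], E={y↦4, p↦4}, C=∅, D=[(∅, {p↦4}, ∅) :: (∅, ∅, ∅)]>
[10] <S=[1], E={p↦4}, C=∅, D=[(∅, ∅, ∅)]>
[11] <S=[1], E=∅, C=∅, D=∅>
→ final value 1

Answer: 1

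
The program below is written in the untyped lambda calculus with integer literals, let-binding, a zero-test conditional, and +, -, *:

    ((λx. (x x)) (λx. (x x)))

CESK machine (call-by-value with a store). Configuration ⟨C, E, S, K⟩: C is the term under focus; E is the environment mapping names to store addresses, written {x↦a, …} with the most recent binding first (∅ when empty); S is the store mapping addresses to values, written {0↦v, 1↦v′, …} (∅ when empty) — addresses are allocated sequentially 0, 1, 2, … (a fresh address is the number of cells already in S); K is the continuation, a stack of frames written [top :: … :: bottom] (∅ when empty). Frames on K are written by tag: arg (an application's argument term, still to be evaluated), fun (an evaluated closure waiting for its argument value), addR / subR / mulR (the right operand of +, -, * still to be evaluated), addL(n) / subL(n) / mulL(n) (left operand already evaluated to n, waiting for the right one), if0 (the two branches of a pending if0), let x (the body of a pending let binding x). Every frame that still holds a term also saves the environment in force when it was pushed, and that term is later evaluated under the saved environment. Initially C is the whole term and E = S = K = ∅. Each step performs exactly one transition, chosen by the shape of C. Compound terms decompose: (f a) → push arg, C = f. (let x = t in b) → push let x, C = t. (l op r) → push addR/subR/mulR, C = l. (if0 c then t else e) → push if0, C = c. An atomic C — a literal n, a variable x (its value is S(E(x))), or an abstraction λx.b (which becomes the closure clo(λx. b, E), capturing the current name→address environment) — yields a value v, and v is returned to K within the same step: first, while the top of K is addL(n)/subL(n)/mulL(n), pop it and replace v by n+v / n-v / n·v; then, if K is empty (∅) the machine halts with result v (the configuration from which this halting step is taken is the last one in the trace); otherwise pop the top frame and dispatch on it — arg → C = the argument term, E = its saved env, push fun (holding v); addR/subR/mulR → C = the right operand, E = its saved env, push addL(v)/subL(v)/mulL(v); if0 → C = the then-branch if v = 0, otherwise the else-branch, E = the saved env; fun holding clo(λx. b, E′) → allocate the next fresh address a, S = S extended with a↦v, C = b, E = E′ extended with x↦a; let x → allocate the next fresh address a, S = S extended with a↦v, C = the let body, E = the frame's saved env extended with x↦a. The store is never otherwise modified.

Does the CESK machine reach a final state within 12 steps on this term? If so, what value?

Answer: DIVERGES (no final state within 12 steps)

Machine steps:
[0] <C=((λx. (x x)) (λx. (x x))), E=∅, S=∅, K=∅>
[1] <C=(λx. (x x)), E=∅, S=∅, K=[arg]>
[2] <C=(λx. (x x)), E=∅, S=∅, K=[fun]>
[3] <C=(x x), E={x↦0}, S={0↦clo(λx. (x x), ∅)}, K=∅>
[4] <C=x, E={x↦0}, S={0↦clo(λx. (x x), ∅)}, K=[arg]>
[5] <C=x, E={x↦0}, S={0↦clo(λx. (x x), ∅)}, K=[fun]>
[6] <C=(x x), E={x↦1}, S={0↦clo(λx. (x x), ∅), 1↦clo(λx. (x x), ∅)}, K=∅>
[7] <C=x, E={x↦1}, S={0↦clo(λx. (x x), ∅), 1↦clo(λx. (x x), ∅)}, K=[arg]>
[8] <C=x, E={x↦1}, S={0↦clo(λx. (x x), ∅), 1↦clo(λx. (x x), ∅)}, K=[fun]>
[9] <C=(x x), E={x↦2}, S={0↦clo(λx. (x x), ∅), 1↦clo(λx. (x x), ∅), 2↦clo(λx. (x x), ∅)}, K=∅>
[10] <C=x, E={x↦2}, S={0↦clo(λx. (x x), ∅), 1↦clo(λx. (x x), ∅), 2↦clo(λx. (x x), ∅)}, K=[arg]>
[11] <C=x, E={x↦2}, S={0↦clo(λx. (x x), ∅), 1↦clo(λx. (x x), ∅), 2↦clo(λx. (x x), ∅)}, K=[fun]>
[12] <C=(x x), E={x↦3}, S={0↦clo(λx. (x x), ∅), 1↦clo(λx. (x x), ∅), 2↦clo(λx. (x x), ∅), 3↦clo(λx. (x x), ∅)}, K=∅>
→ 12 transitions taken and the configuration is still not final: no result within 12 steps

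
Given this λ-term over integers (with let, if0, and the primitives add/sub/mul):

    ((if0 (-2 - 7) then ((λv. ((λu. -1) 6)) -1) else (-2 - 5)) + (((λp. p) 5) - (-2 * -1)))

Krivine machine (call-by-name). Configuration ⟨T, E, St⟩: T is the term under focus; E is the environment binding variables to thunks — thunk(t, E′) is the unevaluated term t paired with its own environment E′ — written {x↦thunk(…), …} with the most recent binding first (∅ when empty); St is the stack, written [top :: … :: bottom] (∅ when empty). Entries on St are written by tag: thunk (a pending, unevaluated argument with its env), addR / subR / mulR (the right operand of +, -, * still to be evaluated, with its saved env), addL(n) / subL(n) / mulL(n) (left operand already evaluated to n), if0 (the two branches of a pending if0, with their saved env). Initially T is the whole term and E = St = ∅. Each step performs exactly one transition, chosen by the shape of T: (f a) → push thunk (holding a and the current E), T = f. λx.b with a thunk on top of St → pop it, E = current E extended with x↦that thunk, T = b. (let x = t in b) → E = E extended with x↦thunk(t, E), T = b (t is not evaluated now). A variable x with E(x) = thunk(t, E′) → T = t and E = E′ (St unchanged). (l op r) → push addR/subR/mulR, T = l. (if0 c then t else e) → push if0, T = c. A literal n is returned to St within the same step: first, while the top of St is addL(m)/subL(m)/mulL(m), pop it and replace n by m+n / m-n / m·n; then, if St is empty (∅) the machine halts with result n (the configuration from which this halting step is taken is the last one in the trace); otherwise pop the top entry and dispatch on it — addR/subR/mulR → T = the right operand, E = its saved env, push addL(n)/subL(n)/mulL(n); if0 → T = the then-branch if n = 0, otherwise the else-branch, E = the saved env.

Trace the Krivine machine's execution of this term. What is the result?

step 0: <T=((if0 (-2 - 7) then ((λv. ((λu. -1) 6)) -1) else (-2 - 5)) + (((λp. p) 5) - (-2 * -1))), E=∅, St=∅>
step 1: <T=(if0 (-2 - 7) then ((λv. ((λu. -1) 6)) -1) else (-2 - 5)), E=∅, St=[addR]>
step 2: <T=(-2 - 7), E=∅, St=[if0 :: addR]>
step 3: <T=-2, E=∅, St=[subR :: if0 :: addR]>
step 4: <T=7, E=∅, St=[subL(-2) :: if0 :: addR]>
step 5: <T=(-2 - 5), E=∅, St=[addR]>
step 6: <T=-2, E=∅, St=[subR :: addR]>
step 7: <T=5, E=∅, St=[subL(-2) :: addR]>
step 8: <T=(((λp. p) 5) - (-2 * -1)), E=∅, St=[addL(-7)]>
step 9: <T=((λp. p) 5), E=∅, St=[subR :: addL(-7)]>
step 10: <T=(λp. p), E=∅, St=[thunk :: subR :: addL(-7)]>
step 11: <T=p, E={p↦thunk(5, ∅)}, St=[subR :: addL(-7)]>
step 12: <T=5, E=∅, St=[subR :: addL(-7)]>
step 13: <T=(-2 * -1), E=∅, St=[subL(5) :: addL(-7)]>
step 14: <T=-2, E=∅, St=[mulR :: subL(5) :: addL(-7)]>
step 15: <T=-1, E=∅, St=[mulL(-2) :: subL(5) :: addL(-7)]>
→ final value -4

Answer: -4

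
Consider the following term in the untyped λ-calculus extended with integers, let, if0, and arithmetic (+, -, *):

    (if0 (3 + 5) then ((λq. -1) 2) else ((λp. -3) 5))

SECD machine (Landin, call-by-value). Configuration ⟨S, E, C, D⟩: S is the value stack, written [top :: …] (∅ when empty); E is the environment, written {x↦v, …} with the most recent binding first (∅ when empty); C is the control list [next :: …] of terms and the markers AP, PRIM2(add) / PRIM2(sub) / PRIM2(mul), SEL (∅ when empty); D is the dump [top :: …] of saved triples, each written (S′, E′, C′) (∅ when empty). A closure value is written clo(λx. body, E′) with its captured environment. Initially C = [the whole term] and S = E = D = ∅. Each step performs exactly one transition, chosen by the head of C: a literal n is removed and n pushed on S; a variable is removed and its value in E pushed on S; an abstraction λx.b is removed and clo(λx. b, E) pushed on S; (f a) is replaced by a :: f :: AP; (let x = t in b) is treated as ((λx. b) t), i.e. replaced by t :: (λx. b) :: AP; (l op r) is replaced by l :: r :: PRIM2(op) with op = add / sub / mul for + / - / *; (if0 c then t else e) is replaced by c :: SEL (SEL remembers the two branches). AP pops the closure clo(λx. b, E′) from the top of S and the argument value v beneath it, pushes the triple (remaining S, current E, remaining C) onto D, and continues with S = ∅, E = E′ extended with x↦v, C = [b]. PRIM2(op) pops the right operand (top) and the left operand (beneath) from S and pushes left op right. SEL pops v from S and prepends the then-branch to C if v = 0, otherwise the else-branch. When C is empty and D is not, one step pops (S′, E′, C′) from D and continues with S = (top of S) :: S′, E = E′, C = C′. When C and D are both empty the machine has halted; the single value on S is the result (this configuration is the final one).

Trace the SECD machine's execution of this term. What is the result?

Answer: -3

Execution trace:
t=0: ⟨S=∅; E=∅; C=[(if0 (3 + 5) then ((λq. -1) 2) else ((λp. -3) 5))]; D=∅⟩
t=1: ⟨S=∅; E=∅; C=[(3 + 5) :: SEL]; D=∅⟩
t=2: ⟨S=∅; E=∅; C=[3 :: 5 :: PRIM2(add) :: SEL]; D=∅⟩
t=3: ⟨S=[3]; E=∅; C=[5 :: PRIM2(add) :: SEL]; D=∅⟩
t=4: ⟨S=[5 :: 3]; E=∅; C=[PRIM2(add) :: SEL]; D=∅⟩
t=5: ⟨S=[8]; E=∅; C=[SEL]; D=∅⟩
t=6: ⟨S=∅; E=∅; C=[((λp. -3) 5)]; D=∅⟩
t=7: ⟨S=∅; E=∅; C=[5 :: (λp. -3) :: AP]; D=∅⟩
t=8: ⟨S=[5]; E=∅; C=[(λp. -3) :: AP]; D=∅⟩
t=9: ⟨S=[clo(λp. -3, ∅) :: 5]; E=∅; C=[AP]; D=∅⟩
t=10: ⟨S=∅; E={p↦5}; C=[-3]; D=[(∅, ∅, ∅)]⟩
t=11: ⟨S=[-3]; E={p↦5}; C=∅; D=[(∅, ∅, ∅)]⟩
t=12: ⟨S=[-3]; E=∅; C=∅; D=∅⟩
→ final value -3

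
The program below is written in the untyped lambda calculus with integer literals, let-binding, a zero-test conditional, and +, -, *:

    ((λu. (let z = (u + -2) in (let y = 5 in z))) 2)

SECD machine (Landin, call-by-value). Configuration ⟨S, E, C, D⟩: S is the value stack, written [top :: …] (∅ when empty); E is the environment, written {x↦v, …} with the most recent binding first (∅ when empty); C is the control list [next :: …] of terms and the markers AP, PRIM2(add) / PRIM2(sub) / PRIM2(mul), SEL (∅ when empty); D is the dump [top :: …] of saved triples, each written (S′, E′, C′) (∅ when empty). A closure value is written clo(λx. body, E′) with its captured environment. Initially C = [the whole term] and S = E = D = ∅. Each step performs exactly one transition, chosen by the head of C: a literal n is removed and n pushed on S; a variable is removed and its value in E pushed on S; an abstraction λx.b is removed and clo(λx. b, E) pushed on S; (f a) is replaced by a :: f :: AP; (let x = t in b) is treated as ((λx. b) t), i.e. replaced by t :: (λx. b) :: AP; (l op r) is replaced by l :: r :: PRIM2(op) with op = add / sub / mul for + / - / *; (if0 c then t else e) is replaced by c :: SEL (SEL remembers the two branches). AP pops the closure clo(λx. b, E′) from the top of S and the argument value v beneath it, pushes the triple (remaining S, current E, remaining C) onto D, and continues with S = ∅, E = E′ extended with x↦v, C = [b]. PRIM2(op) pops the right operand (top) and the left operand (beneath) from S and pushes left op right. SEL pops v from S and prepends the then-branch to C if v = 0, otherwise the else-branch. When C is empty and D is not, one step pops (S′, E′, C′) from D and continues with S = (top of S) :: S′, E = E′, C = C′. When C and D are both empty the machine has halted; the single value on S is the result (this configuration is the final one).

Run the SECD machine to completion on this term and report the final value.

Answer: 0

Derivation:
0. ⟨S=∅; E=∅; C=[((λu. (let z = (u + -2) in (let y = 5 in z))) 2)]; D=∅⟩
1. ⟨S=∅; E=∅; C=[2 :: (λu. (let z = (u + -2) in (let y = 5 in z))) :: AP]; D=∅⟩
2. ⟨S=[2]; E=∅; C=[(λu. (let z = (u + -2) in (let y = 5 in z))) :: AP]; D=∅⟩
3. ⟨S=[clo(λu. (let z = (u + -2) in (let y = 5 in z)), ∅) :: 2]; E=∅; C=[AP]; D=∅⟩
4. ⟨S=∅; E={u↦2}; C=[(let z = (u + -2) in (let y = 5 in z))]; D=[(∅, ∅, ∅)]⟩
5. ⟨S=∅; E={u↦2}; C=[(u + -2) :: (λz. (let y = 5 in z)) :: AP]; D=[(∅, ∅, ∅)]⟩
6. ⟨S=∅; E={u↦2}; C=[u :: -2 :: PRIM2(add) :: (λz. (let y = 5 in z)) :: AP]; D=[(∅, ∅, ∅)]⟩
7. ⟨S=[2]; E={u↦2}; C=[-2 :: PRIM2(add) :: (λz. (let y = 5 in z)) :: AP]; D=[(∅, ∅, ∅)]⟩
8. ⟨S=[-2 :: 2]; E={u↦2}; C=[PRIM2(add) :: (λz. (let y = 5 in z)) :: AP]; D=[(∅, ∅, ∅)]⟩
9. ⟨S=[0]; E={u↦2}; C=[(λz. (let y = 5 in z)) :: AP]; D=[(∅, ∅, ∅)]⟩
10. ⟨S=[clo(λz. (let y = 5 in z), {u↦2}) :: 0]; E={u↦2}; C=[AP]; D=[(∅, ∅, ∅)]⟩
11. ⟨S=∅; E={z↦0, u↦2}; C=[(let y = 5 in z)]; D=[(∅, {u↦2}, ∅) :: (∅, ∅, ∅)]⟩
12. ⟨S=∅; E={z↦0, u↦2}; C=[5 :: (λy. z) :: AP]; D=[(∅, {u↦2}, ∅) :: (∅, ∅, ∅)]⟩
13. ⟨S=[5]; E={z↦0, u↦2}; C=[(λy. z) :: AP]; D=[(∅, {u↦2}, ∅) :: (∅, ∅, ∅)]⟩
14. ⟨S=[clo(λy. z, {z↦0, u↦2}) :: 5]; E={z↦0, u↦2}; C=[AP]; D=[(∅, {u↦2}, ∅) :: (∅, ∅, ∅)]⟩
15. ⟨S=∅; E={y↦5, z↦0, u↦2}; C=[z]; D=[(∅, {z↦0, u↦2}, ∅) :: (∅, {u↦2}, ∅) :: (∅, ∅, ∅)]⟩
16. ⟨S=[0]; E={y↦5, z↦0, u↦2}; C=∅; D=[(∅, {z↦0, u↦2}, ∅) :: (∅, {u↦2}, ∅) :: (∅, ∅, ∅)]⟩
17. ⟨S=[0]; E={z↦0, u↦2}; C=∅; D=[(∅, {u↦2}, ∅) :: (∅, ∅, ∅)]⟩
18. ⟨S=[0]; E={u↦2}; C=∅; D=[(∅, ∅, ∅)]⟩
19. ⟨S=[0]; E=∅; C=∅; D=∅⟩
→ final value 0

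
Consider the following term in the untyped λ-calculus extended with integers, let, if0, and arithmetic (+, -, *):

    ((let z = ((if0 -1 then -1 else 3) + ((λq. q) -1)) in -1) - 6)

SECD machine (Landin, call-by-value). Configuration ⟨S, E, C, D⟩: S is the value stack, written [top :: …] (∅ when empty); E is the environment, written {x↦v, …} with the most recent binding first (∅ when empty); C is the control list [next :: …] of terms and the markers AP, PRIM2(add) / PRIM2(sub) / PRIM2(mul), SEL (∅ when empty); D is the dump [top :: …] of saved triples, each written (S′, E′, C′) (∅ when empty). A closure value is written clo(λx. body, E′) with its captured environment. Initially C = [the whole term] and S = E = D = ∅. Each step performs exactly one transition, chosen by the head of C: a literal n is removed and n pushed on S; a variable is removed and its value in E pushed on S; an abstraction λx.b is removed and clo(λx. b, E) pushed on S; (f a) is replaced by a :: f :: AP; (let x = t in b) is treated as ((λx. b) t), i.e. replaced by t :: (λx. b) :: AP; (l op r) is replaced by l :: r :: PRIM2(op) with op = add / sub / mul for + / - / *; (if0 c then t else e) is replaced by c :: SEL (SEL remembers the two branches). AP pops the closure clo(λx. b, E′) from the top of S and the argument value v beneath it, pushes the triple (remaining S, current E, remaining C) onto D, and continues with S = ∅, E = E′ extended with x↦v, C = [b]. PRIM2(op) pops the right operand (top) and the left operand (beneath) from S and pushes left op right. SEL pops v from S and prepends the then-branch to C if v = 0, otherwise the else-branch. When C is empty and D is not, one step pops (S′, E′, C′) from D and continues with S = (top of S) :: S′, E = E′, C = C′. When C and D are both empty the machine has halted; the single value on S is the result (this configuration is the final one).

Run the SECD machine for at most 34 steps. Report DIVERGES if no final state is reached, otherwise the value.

Answer: -7

Derivation:
step 0: <S=∅, E=∅, C=[((let z = ((if0 -1 then -1 else 3) + ((λq. q) -1)) in -1) - 6)], D=∅>
step 1: <S=∅, E=∅, C=[(let z = ((if0 -1 then -1 else 3) + ((λq. q) -1)) in -1) :: 6 :: PRIM2(sub)], D=∅>
step 2: <S=∅, E=∅, C=[((if0 -1 then -1 else 3) + ((λq. q) -1)) :: (λz. -1) :: AP :: 6 :: PRIM2(sub)], D=∅>
step 3: <S=∅, E=∅, C=[(if0 -1 then -1 else 3) :: ((λq. q) -1) :: PRIM2(add) :: (λz. -1) :: AP :: 6 :: PRIM2(sub)], D=∅>
step 4: <S=∅, E=∅, C=[-1 :: SEL :: ((λq. q) -1) :: PRIM2(add) :: (λz. -1) :: AP :: 6 :: PRIM2(sub)], D=∅>
step 5: <S=[-1], E=∅, C=[SEL :: ((λq. q) -1) :: PRIM2(add) :: (λz. -1) :: AP :: 6 :: PRIM2(sub)], D=∅>
step 6: <S=∅, E=∅, C=[3 :: ((λq. q) -1) :: PRIM2(add) :: (λz. -1) :: AP :: 6 :: PRIM2(sub)], D=∅>
step 7: <S=[3], E=∅, C=[((λq. q) -1) :: PRIM2(add) :: (λz. -1) :: AP :: 6 :: PRIM2(sub)], D=∅>
step 8: <S=[3], E=∅, C=[-1 :: (λq. q) :: AP :: PRIM2(add) :: (λz. -1) :: AP :: 6 :: PRIM2(sub)], D=∅>
step 9: <S=[-1 :: 3], E=∅, C=[(λq. q) :: AP :: PRIM2(add) :: (λz. -1) :: AP :: 6 :: PRIM2(sub)], D=∅>
step 10: <S=[clo(λq. q, ∅) :: -1 :: 3], E=∅, C=[AP :: PRIM2(add) :: (λz. -1) :: AP :: 6 :: PRIM2(sub)], D=∅>
step 11: <S=∅, E={q↦-1}, C=[q], D=[([3], ∅, [PRIM2(add) :: (λz. -1) :: AP :: 6 :: PRIM2(sub)])]>
step 12: <S=[-1], E={q↦-1}, C=∅, D=[([3], ∅, [PRIM2(add) :: (λz. -1) :: AP :: 6 :: PRIM2(sub)])]>
step 13: <S=[-1 :: 3], E=∅, C=[PRIM2(add) :: (λz. -1) :: AP :: 6 :: PRIM2(sub)], D=∅>
step 14: <S=[2], E=∅, C=[(λz. -1) :: AP :: 6 :: PRIM2(sub)], D=∅>
step 15: <S=[clo(λz. -1, ∅) :: 2], E=∅, C=[AP :: 6 :: PRIM2(sub)], D=∅>
step 16: <S=∅, E={z↦2}, C=[-1], D=[(∅, ∅, [6 :: PRIM2(sub)])]>
step 17: <S=[-1], E={z↦2}, C=∅, D=[(∅, ∅, [6 :: PRIM2(sub)])]>
step 18: <S=[-1], E=∅, C=[6 :: PRIM2(sub)], D=∅>
step 19: <S=[6 :: -1], E=∅, C=[PRIM2(sub)], D=∅>
step 20: <S=[-7], E=∅, C=∅, D=∅>
→ final value -7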